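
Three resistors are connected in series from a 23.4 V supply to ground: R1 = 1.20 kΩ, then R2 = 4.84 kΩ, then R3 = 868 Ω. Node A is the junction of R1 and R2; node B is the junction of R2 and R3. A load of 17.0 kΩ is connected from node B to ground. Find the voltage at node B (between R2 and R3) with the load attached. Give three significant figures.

At node B, R3 is in parallel with the load: R3‖R_L = 825.8 Ω.
Below node A the resistance is R2 + (R3‖R_L) = 5666 Ω, so V_A = 23.4 × 5666/6866 = 19.31 V.
Then V_B = V_A × (R3‖R_L)/(R2 + R3‖R_L) = 19.31 × 825.8/5666 = 2.81 V.

V ≈ 2.81 V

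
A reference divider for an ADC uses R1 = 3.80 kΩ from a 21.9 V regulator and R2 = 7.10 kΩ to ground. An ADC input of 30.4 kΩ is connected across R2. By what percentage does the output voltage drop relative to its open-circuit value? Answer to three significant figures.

7.53 %

The divider's output (Thévenin) resistance is R1‖R2 = 2.475 kΩ.
Fractional drop under load = R_th/(R_th + R_L) = 2.475 / (2.475 + 30.4) = 0.07529.
So the output falls by 7.53 %.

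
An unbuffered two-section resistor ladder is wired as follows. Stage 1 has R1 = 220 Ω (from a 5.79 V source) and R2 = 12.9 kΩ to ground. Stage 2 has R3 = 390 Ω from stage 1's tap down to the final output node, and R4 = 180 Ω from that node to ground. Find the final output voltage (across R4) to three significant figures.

Stage 2 presents R3+R4 = 570.0 Ω as a load on stage 1's tap.
Stage 1's lower leg becomes R2‖(R3+R4) = 545.9 Ω, so V_mid = 5.79 × 545.9/765.9 = 4.127 V.
Stage 2 is itself unloaded: V_out = V_mid × R4/(R3+R4) = 4.127 × 180/570.0 = 1.30 V.

V_out ≈ 1.30 V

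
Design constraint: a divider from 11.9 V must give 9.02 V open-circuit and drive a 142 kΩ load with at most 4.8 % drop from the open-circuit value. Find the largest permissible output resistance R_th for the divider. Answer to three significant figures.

Loading drop = R_th/(R_th + R_L) ≤ 0.0480, so R_th ≤ R_L · ε/(1−ε) = 142 kΩ × 0.0480/0.9520 = 7.16 kΩ.
(Any R1, R2 with R2/(R1+R2) = 0.758 and R1‖R2 ≤ 7.16 kΩ will meet the spec.)

R_th ≤ 7.16 kΩ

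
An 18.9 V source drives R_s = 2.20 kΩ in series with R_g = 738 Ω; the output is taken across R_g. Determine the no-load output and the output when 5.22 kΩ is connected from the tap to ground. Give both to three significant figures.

Open-circuit: V = 18.9 × 738/(2200 + 738) = 4.75 V.
With the load, R_g becomes R_g‖R_L = 646.6 Ω, so V = 18.9 × 646.6/2847 = 4.29 V.

Unloaded: 4.75 V; loaded: 4.29 V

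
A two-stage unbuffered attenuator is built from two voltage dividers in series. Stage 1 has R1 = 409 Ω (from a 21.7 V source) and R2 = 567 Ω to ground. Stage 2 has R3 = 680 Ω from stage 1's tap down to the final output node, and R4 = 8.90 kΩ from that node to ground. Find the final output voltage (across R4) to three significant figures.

V_out ≈ 11.4 V

Stage 2 presents R3+R4 = 9580 Ω as a load on stage 1's tap.
Stage 1's lower leg becomes R2‖(R3+R4) = 535.3 Ω, so V_mid = 21.7 × 535.3/944.3 = 12.30 V.
Stage 2 is itself unloaded: V_out = V_mid × R4/(R3+R4) = 12.30 × 8900/9580 = 11.4 V.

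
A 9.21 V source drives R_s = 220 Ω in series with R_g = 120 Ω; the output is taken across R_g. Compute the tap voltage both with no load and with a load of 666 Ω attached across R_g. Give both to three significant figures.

Open-circuit: V = 9.21 × 120/(220 + 120) = 3.25 V.
With the load, R_g becomes R_g‖R_L = 101.7 Ω, so V = 9.21 × 101.7/321.7 = 2.91 V.

Unloaded: 3.25 V; loaded: 2.91 V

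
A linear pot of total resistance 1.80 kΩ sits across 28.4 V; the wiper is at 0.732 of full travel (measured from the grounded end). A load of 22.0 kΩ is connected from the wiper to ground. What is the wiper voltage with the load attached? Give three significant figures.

V ≈ 20.5 V

The wiper splits the pot into (1−α)R = 482.4 Ω above and αR = 1318 Ω below.
Lower section ‖ load = 1243 Ω.
V_wiper = 28.4 × 1243/(482.4 + 1243) = 20.5 V.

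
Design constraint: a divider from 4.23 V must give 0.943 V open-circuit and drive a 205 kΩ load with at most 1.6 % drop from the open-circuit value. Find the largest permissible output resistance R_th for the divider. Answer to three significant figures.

R_th ≤ 3.33 kΩ

Loading drop = R_th/(R_th + R_L) ≤ 0.0160, so R_th ≤ R_L · ε/(1−ε) = 205 kΩ × 0.0160/0.9840 = 3.33 kΩ.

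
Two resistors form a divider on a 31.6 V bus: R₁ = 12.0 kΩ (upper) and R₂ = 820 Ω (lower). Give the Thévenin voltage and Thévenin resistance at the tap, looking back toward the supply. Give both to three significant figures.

V_th is the open-circuit tap voltage: 31.6 × 820/(12000 + 820) = 2.02 V.
With the supply zeroed, R₁ and R₂ appear in parallel from the tap: R_th = R₁‖R₂ = (12000 × 820)/12820 = 768 Ω.

V_th = 2.02 V, R_th = 768 Ω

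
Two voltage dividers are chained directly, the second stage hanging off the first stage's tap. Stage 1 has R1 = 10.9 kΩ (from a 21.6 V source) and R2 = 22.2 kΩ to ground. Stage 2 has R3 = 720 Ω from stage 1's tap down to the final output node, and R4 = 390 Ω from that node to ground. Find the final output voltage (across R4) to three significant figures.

V_out ≈ 0.671 V

Stage 2 presents R3+R4 = 1110 Ω as a load on stage 1's tap.
Stage 1's lower leg becomes R2‖(R3+R4) = 1057 Ω, so V_mid = 21.6 × 1057/11960 = 1.910 V.
Stage 2 is itself unloaded: V_out = V_mid × R4/(R3+R4) = 1.910 × 390/1110 = 0.671 V.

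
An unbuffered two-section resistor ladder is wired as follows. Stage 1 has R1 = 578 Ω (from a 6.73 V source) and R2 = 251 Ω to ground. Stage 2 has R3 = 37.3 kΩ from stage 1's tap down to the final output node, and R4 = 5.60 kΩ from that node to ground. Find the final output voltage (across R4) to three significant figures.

V_out ≈ 0.265 V

Stage 2 presents R3+R4 = 42900 Ω as a load on stage 1's tap.
Stage 1's lower leg becomes R2‖(R3+R4) = 249.5 Ω, so V_mid = 6.73 × 249.5/827.5 = 2.029 V.
Stage 2 is itself unloaded: V_out = V_mid × R4/(R3+R4) = 2.029 × 5600/42900 = 0.265 V.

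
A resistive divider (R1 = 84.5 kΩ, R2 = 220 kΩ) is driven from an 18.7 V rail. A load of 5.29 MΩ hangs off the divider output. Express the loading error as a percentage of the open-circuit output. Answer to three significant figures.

The divider's output (Thévenin) resistance is R1‖R2 = 61.05 kΩ.
Fractional drop under load = R_th/(R_th + R_L) = 61.05 / (61.05 + 5290) = 0.01141.
So the output falls by 1.14 %.

1.14 %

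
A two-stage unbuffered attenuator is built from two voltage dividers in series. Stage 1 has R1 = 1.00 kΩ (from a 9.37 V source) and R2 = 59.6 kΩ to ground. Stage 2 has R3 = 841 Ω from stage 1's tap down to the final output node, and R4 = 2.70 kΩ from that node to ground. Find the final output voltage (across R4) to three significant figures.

Stage 2 presents R3+R4 = 3541 Ω as a load on stage 1's tap.
Stage 1's lower leg becomes R2‖(R3+R4) = 3342 Ω, so V_mid = 9.37 × 3342/4342 = 7.212 V.
Stage 2 is itself unloaded: V_out = V_mid × R4/(R3+R4) = 7.212 × 2700/3541 = 5.50 V.

V_out ≈ 5.50 V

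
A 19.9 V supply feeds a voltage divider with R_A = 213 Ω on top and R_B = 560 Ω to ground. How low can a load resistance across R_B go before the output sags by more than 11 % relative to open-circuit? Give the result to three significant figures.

R_L(min) ≈ 1.25 kΩ

Output resistance R_th = R_A‖R_B = (213 × 560)/773.0 = 154.3 Ω.
The fractional drop is R_th/(R_th + R_L); requiring this ≤ 0.110 gives R_L ≥ R_th(1/0.110 − 1) = 154.3 × 8.091 = 1.25 kΩ.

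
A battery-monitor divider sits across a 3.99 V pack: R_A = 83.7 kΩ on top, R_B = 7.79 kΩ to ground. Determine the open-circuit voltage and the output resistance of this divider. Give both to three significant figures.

V_th is the open-circuit tap voltage: 3.99 × 7.79/(83.7 + 7.79) = 0.340 V.
With the supply zeroed, R_A and R_B appear in parallel from the tap: R_th = R_A‖R_B = (83.7 × 7.79)/91.49 = 7.13 kΩ.

V_th = 0.340 V, R_th = 7.13 kΩ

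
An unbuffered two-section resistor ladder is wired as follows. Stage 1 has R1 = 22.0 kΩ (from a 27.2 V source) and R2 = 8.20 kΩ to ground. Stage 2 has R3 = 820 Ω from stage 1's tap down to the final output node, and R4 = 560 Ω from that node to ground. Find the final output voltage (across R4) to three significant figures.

V_out ≈ 0.562 V

Stage 2 presents R3+R4 = 1380 Ω as a load on stage 1's tap.
Stage 1's lower leg becomes R2‖(R3+R4) = 1181 Ω, so V_mid = 27.2 × 1181/23180 = 1.386 V.
Stage 2 is itself unloaded: V_out = V_mid × R4/(R3+R4) = 1.386 × 560/1380 = 0.562 V.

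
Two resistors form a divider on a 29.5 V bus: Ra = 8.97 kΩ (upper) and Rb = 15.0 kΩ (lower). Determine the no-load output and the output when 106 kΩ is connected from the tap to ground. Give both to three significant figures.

Unloaded: 18.5 V; loaded: 17.5 V

Open-circuit: V = 29.5 × 15.0/(8.97 + 15.0) = 18.5 V.
With the load, Rb becomes Rb‖R_L = 13.14 kΩ, so V = 29.5 × 13.14/22.11 = 17.5 V.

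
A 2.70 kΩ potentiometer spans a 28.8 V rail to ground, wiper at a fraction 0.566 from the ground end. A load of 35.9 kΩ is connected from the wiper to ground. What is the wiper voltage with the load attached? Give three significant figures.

The wiper splits the pot into (1−α)R = 1.172 kΩ above and αR = 1.528 kΩ below.
Lower section ‖ load = 1.466 kΩ.
V_wiper = 28.8 × 1.466/(1.172 + 1.466) = 16.0 V.

V ≈ 16.0 V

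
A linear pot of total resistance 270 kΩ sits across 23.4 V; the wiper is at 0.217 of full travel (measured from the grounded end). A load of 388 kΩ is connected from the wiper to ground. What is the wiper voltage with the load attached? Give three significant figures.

The wiper splits the pot into (1−α)R = 211.4 kΩ above and αR = 58.59 kΩ below.
Lower section ‖ load = 50.90 kΩ.
V_wiper = 23.4 × 50.90/(211.4 + 50.90) = 4.54 V.

V ≈ 4.54 V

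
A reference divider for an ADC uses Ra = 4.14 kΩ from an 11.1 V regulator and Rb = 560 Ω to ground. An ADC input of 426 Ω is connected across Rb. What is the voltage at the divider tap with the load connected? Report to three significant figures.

V_out ≈ 0.613 V

The load sits in parallel with Rb: Rb‖R_L = (560 × 426) / (560 + 426) = 241.9 Ω.
V_out = 11.1 × 241.9 / (4140 + 241.9) = 11.1 × 241.9/4382 = 0.613 V.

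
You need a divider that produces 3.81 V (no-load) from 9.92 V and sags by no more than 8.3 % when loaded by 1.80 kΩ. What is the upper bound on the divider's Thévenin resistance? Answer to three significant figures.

Loading drop = R_th/(R_th + R_L) ≤ 0.0830, so R_th ≤ R_L · ε/(1−ε) = 1.80 kΩ × 0.0830/0.9170 = 163 Ω.
(Any R1, R2 with R2/(R1+R2) = 0.384 and R1‖R2 ≤ 163 Ω will meet the spec.)

R_th ≤ 163 Ω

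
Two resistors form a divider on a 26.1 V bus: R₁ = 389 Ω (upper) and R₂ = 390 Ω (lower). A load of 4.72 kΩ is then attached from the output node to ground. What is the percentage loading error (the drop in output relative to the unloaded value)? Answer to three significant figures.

The divider's output (Thévenin) resistance is R₁‖R₂ = 194.7 Ω.
Fractional drop under load = R_th/(R_th + R_L) = 194.7 / (194.7 + 4720) = 0.03963.
So the output falls by 3.96 %.

3.96 %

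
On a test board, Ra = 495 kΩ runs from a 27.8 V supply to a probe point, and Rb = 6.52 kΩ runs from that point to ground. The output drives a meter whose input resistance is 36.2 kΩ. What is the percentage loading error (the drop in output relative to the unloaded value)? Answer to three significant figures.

Unloaded V = 27.8 × 6.52/501.5 = 0.3614 V.
Loaded: Rb‖R_L = 5.525 kΩ, giving V = 27.8 × 5.525/500.5 = 0.3069 V.
Drop = (0.3614 − 0.3069) / 0.3614 = 15.1 %.

15.1 %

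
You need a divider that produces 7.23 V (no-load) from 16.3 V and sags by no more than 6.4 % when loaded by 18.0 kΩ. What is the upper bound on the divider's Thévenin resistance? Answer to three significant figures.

R_th ≤ 1.23 kΩ

Loading drop = R_th/(R_th + R_L) ≤ 0.0640, so R_th ≤ R_L · ε/(1−ε) = 18.0 kΩ × 0.0640/0.9360 = 1.23 kΩ.
(Any R1, R2 with R2/(R1+R2) = 0.444 and R1‖R2 ≤ 1.23 kΩ will meet the spec.)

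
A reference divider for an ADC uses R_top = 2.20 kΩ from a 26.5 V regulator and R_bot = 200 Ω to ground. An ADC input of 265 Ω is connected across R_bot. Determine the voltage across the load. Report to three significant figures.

The load sits in parallel with R_bot: R_bot‖R_L = (200 × 265) / (200 + 265) = 114.0 Ω.
V_out = 26.5 × 114.0 / (2200 + 114.0) = 26.5 × 114.0/2314 = 1.31 V.

V_out ≈ 1.31 V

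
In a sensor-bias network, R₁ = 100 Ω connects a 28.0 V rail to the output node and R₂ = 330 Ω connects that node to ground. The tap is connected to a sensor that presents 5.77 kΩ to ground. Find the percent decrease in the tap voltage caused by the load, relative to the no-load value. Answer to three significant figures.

The divider's output (Thévenin) resistance is R₁‖R₂ = 76.74 Ω.
Fractional drop under load = R_th/(R_th + R_L) = 76.74 / (76.74 + 5770) = 0.01313.
So the output falls by 1.31 %.

1.31 %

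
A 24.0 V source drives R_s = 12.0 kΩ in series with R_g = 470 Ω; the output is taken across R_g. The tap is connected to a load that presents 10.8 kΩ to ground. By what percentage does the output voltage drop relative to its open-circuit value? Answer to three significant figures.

The divider's output (Thévenin) resistance is R_s‖R_g = 452.3 Ω.
Fractional drop under load = R_th/(R_th + R_L) = 452.3 / (452.3 + 10800) = 0.04019.
So the output falls by 4.02 %.

4.02 %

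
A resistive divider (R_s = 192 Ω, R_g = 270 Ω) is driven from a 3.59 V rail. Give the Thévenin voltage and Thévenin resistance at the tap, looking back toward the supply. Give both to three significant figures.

V_th is the open-circuit tap voltage: 3.59 × 270/(192 + 270) = 2.10 V.
With the supply zeroed, R_s and R_g appear in parallel from the tap: R_th = R_s‖R_g = (192 × 270)/462.0 = 112 Ω.

V_th = 2.10 V, R_th = 112 Ω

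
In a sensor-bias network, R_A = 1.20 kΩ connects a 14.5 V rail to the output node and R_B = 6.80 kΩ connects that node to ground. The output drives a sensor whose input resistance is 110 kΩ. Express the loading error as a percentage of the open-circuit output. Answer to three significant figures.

0.919 %

The divider's output (Thévenin) resistance is R_A‖R_B = 1.020 kΩ.
Fractional drop under load = R_th/(R_th + R_L) = 1.020 / (1.020 + 110) = 0.009188.
So the output falls by 0.919 %.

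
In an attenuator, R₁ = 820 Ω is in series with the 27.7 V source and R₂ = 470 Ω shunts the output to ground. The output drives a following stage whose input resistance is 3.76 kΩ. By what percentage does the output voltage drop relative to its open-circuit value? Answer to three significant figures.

The divider's output (Thévenin) resistance is R₁‖R₂ = 298.8 Ω.
Fractional drop under load = R_th/(R_th + R_L) = 298.8 / (298.8 + 3760) = 0.07361.
So the output falls by 7.36 %.

7.36 %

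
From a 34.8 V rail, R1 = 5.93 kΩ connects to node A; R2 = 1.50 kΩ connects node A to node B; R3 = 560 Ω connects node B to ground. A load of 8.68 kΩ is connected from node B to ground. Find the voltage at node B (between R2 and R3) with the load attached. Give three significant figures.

V ≈ 2.30 V

At node B, R3 is in parallel with the load: R3‖R_L = 526.1 Ω.
Below node A the resistance is R2 + (R3‖R_L) = 2026 Ω, so V_A = 34.8 × 2026/7956 = 8.862 V.
Then V_B = V_A × (R3‖R_L)/(R2 + R3‖R_L) = 8.862 × 526.1/2026 = 2.30 V.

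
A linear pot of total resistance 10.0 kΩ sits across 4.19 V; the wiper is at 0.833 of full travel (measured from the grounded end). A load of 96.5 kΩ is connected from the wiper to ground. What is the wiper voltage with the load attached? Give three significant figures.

V ≈ 3.44 V

The wiper splits the pot into (1−α)R = 1.670 kΩ above and αR = 8.330 kΩ below.
Lower section ‖ load = 7.668 kΩ.
V_wiper = 4.19 × 7.668/(1.670 + 7.668) = 3.44 V.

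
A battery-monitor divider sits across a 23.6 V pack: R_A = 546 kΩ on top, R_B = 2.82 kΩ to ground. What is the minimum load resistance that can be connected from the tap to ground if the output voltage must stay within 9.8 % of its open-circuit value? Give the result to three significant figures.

R_L(min) ≈ 25.8 kΩ

Output resistance R_th = R_A‖R_B = (546 × 2.82)/548.8 = 2.806 kΩ.
The fractional drop is R_th/(R_th + R_L); requiring this ≤ 0.0980 gives R_L ≥ R_th(1/0.0980 − 1) = 2.806 × 9.204 = 25.8 kΩ.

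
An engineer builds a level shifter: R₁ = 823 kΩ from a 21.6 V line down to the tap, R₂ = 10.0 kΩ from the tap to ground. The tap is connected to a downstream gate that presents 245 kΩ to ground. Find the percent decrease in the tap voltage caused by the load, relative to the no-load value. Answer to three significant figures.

The divider's output (Thévenin) resistance is R₁‖R₂ = 9.880 kΩ.
Fractional drop under load = R_th/(R_th + R_L) = 9.880 / (9.880 + 245) = 0.03876.
So the output falls by 3.88 %.

3.88 %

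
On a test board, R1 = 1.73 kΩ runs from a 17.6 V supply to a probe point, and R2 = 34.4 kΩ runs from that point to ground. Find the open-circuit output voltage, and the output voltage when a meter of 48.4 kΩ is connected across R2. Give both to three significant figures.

Unloaded: 16.8 V; loaded: 16.2 V

Open-circuit: V = 17.6 × 34.4/(1.73 + 34.4) = 16.8 V.
With the load, R2 becomes R2‖R_L = 20.11 kΩ, so V = 17.6 × 20.11/21.84 = 16.2 V.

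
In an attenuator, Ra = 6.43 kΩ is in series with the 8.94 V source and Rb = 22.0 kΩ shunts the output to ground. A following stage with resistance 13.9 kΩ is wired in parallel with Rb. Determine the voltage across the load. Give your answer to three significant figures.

The load sits in parallel with Rb: Rb‖R_L = (22.0 × 13.9) / (22.0 + 13.9) = 8.518 kΩ.
V_out = 8.94 × 8.518 / (6.43 + 8.518) = 8.94 × 8.518/14.95 = 5.09 V.

V_out ≈ 5.09 V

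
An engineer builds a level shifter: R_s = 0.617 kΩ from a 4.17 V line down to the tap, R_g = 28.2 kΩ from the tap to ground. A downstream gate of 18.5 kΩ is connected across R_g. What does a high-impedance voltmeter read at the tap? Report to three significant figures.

V_out ≈ 3.95 V

The load sits in parallel with R_g: R_g‖R_L = (28200 × 18500) / (28200 + 18500) = 11170 Ω.
V_out = 4.17 × 11170 / (617 + 11170) = 4.17 × 11170/11790 = 3.95 V.
(Unloaded it would have been 4.08 V.)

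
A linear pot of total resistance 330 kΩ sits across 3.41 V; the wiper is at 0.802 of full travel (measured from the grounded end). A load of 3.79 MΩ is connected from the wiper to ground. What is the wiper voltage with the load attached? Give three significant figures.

The wiper splits the pot into (1−α)R = 65.34 kΩ above and αR = 264.7 kΩ below.
Lower section ‖ load = 247.4 kΩ.
V_wiper = 3.41 × 247.4/(65.34 + 247.4) = 2.70 V.

V ≈ 2.70 V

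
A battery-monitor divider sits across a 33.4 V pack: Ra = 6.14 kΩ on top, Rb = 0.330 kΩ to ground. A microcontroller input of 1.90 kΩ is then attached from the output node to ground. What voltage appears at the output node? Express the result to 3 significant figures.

V_out ≈ 1.46 V

The load sits in parallel with Rb: Rb‖R_L = (330 × 1900) / (330 + 1900) = 281.2 Ω.
V_out = 33.4 × 281.2 / (6140 + 281.2) = 33.4 × 281.2/6421 = 1.46 V.
(Unloaded it would have been 1.70 V.)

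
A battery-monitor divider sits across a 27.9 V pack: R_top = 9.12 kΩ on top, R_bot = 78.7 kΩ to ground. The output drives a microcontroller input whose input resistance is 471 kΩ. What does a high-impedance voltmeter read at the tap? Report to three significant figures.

V_out ≈ 24.6 V

The load sits in parallel with R_bot: R_bot‖R_L = (78.7 × 471) / (78.7 + 471) = 67.43 kΩ.
V_out = 27.9 × 67.43 / (9.12 + 67.43) = 27.9 × 67.43/76.55 = 24.6 V.
(Unloaded it would have been 25.0 V.)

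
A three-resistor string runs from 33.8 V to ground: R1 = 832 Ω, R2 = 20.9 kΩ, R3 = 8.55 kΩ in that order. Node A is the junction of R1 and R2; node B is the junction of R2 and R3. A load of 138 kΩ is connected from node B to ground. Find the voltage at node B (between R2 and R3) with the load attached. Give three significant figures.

At node B, R3 is in parallel with the load: R3‖R_L = 8051 Ω.
Below node A the resistance is R2 + (R3‖R_L) = 28950 Ω, so V_A = 33.8 × 28950/29780 = 32.86 V.
Then V_B = V_A × (R3‖R_L)/(R2 + R3‖R_L) = 32.86 × 8051/28950 = 9.14 V.

V ≈ 9.14 V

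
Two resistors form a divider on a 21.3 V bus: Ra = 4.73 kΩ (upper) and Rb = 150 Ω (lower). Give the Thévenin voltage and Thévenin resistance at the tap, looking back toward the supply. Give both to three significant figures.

V_th = 0.655 V, R_th = 145 Ω

V_th is the open-circuit tap voltage: 21.3 × 150/(4730 + 150) = 0.655 V.
With the supply zeroed, Ra and Rb appear in parallel from the tap: R_th = Ra‖Rb = (4730 × 150)/4880 = 145 Ω.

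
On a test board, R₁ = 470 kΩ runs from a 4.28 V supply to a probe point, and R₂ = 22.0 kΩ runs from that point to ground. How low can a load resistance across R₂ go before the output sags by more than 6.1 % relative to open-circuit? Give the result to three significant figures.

R_L(min) ≈ 324 kΩ

Output resistance R_th = R₁‖R₂ = (470 × 22.0)/492.0 = 21.02 kΩ.
The fractional drop is R_th/(R_th + R_L); requiring this ≤ 0.0610 gives R_L ≥ R_th(1/0.0610 − 1) = 21.02 × 15.39 = 324 kΩ.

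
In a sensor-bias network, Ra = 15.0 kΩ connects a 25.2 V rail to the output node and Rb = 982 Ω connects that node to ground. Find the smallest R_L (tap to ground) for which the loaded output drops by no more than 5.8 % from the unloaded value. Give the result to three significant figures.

Output resistance R_th = Ra‖Rb = (15000 × 982)/15980 = 921.7 Ω.
The fractional drop is R_th/(R_th + R_L); requiring this ≤ 0.0580 gives R_L ≥ R_th(1/0.0580 − 1) = 921.7 × 16.24 = 15.0 kΩ.

R_L(min) ≈ 15.0 kΩ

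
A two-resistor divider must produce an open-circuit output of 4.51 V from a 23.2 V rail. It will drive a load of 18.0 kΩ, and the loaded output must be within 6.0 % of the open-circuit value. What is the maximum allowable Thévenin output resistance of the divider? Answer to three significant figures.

R_th ≤ 1.15 kΩ

Loading drop = R_th/(R_th + R_L) ≤ 0.0600, so R_th ≤ R_L · ε/(1−ε) = 18.0 kΩ × 0.0600/0.9400 = 1.15 kΩ.
(Any R1, R2 with R2/(R1+R2) = 0.194 and R1‖R2 ≤ 1.15 kΩ will meet the spec.)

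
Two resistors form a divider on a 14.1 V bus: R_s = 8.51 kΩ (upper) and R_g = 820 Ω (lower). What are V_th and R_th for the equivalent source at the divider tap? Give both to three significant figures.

V_th = 1.24 V, R_th = 748 Ω

V_th is the open-circuit tap voltage: 14.1 × 820/(8510 + 820) = 1.24 V.
With the supply zeroed, R_s and R_g appear in parallel from the tap: R_th = R_s‖R_g = (8510 × 820)/9330 = 748 Ω.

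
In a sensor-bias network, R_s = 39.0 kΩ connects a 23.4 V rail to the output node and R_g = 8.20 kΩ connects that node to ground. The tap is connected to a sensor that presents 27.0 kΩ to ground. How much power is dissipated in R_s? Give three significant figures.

Total resistance from the source is R_s + (R_g‖R_L) = 45.29 kΩ, so I = 23.4/45.29 kΩ = 0.5167 mA.
P = I²·R_s = (0.5167 mA)² × 39.0 kΩ = 10.4 mW.

P ≈ 10.4 mW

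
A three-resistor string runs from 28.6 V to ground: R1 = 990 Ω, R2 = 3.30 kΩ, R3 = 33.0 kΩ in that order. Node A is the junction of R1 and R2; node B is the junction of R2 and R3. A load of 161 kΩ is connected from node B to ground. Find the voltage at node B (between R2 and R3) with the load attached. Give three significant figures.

At node B, R3 is in parallel with the load: R3‖R_L = 27390 Ω.
Below node A the resistance is R2 + (R3‖R_L) = 30690 Ω, so V_A = 28.6 × 30690/31680 = 27.71 V.
Then V_B = V_A × (R3‖R_L)/(R2 + R3‖R_L) = 27.71 × 27390/30690 = 24.7 V.

V ≈ 24.7 V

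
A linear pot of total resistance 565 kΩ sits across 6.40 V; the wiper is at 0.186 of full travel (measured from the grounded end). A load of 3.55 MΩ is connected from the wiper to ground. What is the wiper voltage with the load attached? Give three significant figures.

The wiper splits the pot into (1−α)R = 459.9 kΩ above and αR = 105.1 kΩ below.
Lower section ‖ load = 102.1 kΩ.
V_wiper = 6.40 × 102.1/(459.9 + 102.1) = 1.16 V.

V ≈ 1.16 V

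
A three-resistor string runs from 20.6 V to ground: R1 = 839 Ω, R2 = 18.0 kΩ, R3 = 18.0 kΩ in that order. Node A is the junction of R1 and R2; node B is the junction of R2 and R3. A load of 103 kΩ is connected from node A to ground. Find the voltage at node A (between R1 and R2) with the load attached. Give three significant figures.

Below node A the series string R2+R3 = 36000 Ω sits in parallel with the 103000 Ω load: 26680 Ω.
V_A = 20.6 × 26680/(839 + 26680) = 20.0 V.

V ≈ 20.0 V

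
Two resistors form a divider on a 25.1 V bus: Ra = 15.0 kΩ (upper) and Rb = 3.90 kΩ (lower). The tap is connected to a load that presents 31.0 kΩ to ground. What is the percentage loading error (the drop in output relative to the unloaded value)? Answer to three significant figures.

9.08 %

The divider's output (Thévenin) resistance is Ra‖Rb = 3.095 kΩ.
Fractional drop under load = R_th/(R_th + R_L) = 3.095 / (3.095 + 31.0) = 0.09078.
So the output falls by 9.08 %.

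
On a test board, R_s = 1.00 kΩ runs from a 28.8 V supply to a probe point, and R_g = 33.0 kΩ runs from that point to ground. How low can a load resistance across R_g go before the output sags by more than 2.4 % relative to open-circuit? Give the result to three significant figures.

Output resistance R_th = R_s‖R_g = (1000 × 33000)/34000 = 970.6 Ω.
The fractional drop is R_th/(R_th + R_L); requiring this ≤ 0.0240 gives R_L ≥ R_th(1/0.0240 − 1) = 970.6 × 40.67 = 39.5 kΩ.

R_L(min) ≈ 39.5 kΩ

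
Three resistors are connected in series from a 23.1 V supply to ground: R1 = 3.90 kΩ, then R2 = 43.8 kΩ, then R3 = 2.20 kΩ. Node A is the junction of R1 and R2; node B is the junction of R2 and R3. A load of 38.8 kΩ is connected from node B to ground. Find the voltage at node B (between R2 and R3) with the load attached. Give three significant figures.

At node B, R3 is in parallel with the load: R3‖R_L = 2.082 kΩ.
Below node A the resistance is R2 + (R3‖R_L) = 45.88 kΩ, so V_A = 23.1 × 45.88/49.78 = 21.29 V.
Then V_B = V_A × (R3‖R_L)/(R2 + R3‖R_L) = 21.29 × 2.082/45.88 = 0.966 V.

V ≈ 0.966 V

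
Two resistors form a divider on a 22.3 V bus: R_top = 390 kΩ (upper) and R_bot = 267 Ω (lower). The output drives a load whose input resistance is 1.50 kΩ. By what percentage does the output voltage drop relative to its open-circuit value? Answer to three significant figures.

The divider's output (Thévenin) resistance is R_top‖R_bot = 266.8 Ω.
Fractional drop under load = R_th/(R_th + R_L) = 266.8 / (266.8 + 1500) = 0.1510.
So the output falls by 15.1 %.

15.1 %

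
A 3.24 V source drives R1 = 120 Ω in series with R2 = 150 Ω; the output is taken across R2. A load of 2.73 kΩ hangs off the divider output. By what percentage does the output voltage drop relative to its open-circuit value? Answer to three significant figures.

2.38 %

The divider's output (Thévenin) resistance is R1‖R2 = 66.67 Ω.
Fractional drop under load = R_th/(R_th + R_L) = 66.67 / (66.67 + 2730) = 0.02384.
So the output falls by 2.38 %.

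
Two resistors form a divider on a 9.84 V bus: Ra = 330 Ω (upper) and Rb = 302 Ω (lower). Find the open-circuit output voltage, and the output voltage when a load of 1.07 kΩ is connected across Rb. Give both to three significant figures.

Open-circuit: V = 9.84 × 302/(330 + 302) = 4.70 V.
With the load, Rb becomes Rb‖R_L = 235.5 Ω, so V = 9.84 × 235.5/565.5 = 4.10 V.

Unloaded: 4.70 V; loaded: 4.10 V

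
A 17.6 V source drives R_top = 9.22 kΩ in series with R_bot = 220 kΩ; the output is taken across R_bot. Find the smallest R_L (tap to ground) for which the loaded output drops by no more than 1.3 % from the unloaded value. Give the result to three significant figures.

Output resistance R_th = R_top‖R_bot = (9.22 × 220)/229.2 = 8.849 kΩ.
The fractional drop is R_th/(R_th + R_L); requiring this ≤ 0.0130 gives R_L ≥ R_th(1/0.0130 − 1) = 8.849 × 75.92 = 672 kΩ.

R_L(min) ≈ 672 kΩ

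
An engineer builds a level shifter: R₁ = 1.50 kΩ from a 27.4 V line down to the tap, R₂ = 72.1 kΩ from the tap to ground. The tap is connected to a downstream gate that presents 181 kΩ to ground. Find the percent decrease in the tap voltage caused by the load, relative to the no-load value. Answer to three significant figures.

0.805 %

The divider's output (Thévenin) resistance is R₁‖R₂ = 1.469 kΩ.
Fractional drop under load = R_th/(R_th + R_L) = 1.469 / (1.469 + 181) = 0.008053.
So the output falls by 0.805 %.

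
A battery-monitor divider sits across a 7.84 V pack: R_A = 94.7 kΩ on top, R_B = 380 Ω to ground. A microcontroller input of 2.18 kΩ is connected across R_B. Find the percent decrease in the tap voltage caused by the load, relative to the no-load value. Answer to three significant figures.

14.8 %

Unloaded V = 7.84 × 380/95080 = 0.031334 V.
Loaded: R_B‖R_L = 323.6 Ω, giving V = 7.84 × 323.6/95020 = 0.026698 V.
Drop = (0.031334 − 0.026698) / 0.031334 = 14.8 %.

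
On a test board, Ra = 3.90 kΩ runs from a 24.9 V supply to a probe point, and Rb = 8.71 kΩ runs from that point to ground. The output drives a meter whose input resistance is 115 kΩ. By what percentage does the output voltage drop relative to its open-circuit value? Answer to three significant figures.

The divider's output (Thévenin) resistance is Ra‖Rb = 2.694 kΩ.
Fractional drop under load = R_th/(R_th + R_L) = 2.694 / (2.694 + 115) = 0.02289.
So the output falls by 2.29 %.

2.29 %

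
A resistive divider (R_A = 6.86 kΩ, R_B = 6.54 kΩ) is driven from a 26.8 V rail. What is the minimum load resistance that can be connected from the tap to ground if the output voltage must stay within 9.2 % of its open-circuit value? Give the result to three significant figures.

Output resistance R_th = R_A‖R_B = (6.86 × 6.54)/13.40 = 3.348 kΩ.
The fractional drop is R_th/(R_th + R_L); requiring this ≤ 0.0920 gives R_L ≥ R_th(1/0.0920 − 1) = 3.348 × 9.870 = 33.0 kΩ.

R_L(min) ≈ 33.0 kΩ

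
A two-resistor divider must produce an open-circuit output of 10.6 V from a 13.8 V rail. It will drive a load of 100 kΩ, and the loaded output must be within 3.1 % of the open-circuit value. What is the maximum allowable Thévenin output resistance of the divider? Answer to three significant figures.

R_th ≤ 3.20 kΩ

Loading drop = R_th/(R_th + R_L) ≤ 0.0310, so R_th ≤ R_L · ε/(1−ε) = 100 kΩ × 0.0310/0.9690 = 3.20 kΩ.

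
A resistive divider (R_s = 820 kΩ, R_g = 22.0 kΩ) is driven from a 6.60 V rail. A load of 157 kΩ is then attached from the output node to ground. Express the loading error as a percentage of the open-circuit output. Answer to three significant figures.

The divider's output (Thévenin) resistance is R_s‖R_g = 21.43 kΩ.
Fractional drop under load = R_th/(R_th + R_L) = 21.43 / (21.43 + 157) = 0.1201.
So the output falls by 12.0 %.

12.0 %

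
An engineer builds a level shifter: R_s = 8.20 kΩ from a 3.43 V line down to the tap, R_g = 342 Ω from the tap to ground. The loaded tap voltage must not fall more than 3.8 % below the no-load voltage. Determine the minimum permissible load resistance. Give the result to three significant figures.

Output resistance R_th = R_s‖R_g = (8200 × 342)/8542 = 328.3 Ω.
The fractional drop is R_th/(R_th + R_L); requiring this ≤ 0.0380 gives R_L ≥ R_th(1/0.0380 − 1) = 328.3 × 25.32 = 8.31 kΩ.

R_L(min) ≈ 8.31 kΩ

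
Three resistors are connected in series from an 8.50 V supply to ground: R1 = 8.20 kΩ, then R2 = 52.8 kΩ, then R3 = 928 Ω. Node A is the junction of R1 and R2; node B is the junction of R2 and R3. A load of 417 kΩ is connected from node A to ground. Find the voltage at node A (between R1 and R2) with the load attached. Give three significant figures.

V ≈ 7.25 V

Below node A the series string R2+R3 = 53730 Ω sits in parallel with the 417000 Ω load: 47600 Ω.
V_A = 8.50 × 47600/(8200 + 47600) = 7.25 V.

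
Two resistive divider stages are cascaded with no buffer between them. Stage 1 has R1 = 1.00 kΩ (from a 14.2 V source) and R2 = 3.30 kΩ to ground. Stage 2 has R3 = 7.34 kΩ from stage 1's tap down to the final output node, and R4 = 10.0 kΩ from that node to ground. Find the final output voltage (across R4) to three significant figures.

Stage 2 presents R3+R4 = 17.34 kΩ as a load on stage 1's tap.
Stage 1's lower leg becomes R2‖(R3+R4) = 2.772 kΩ, so V_mid = 14.2 × 2.772/3.772 = 10.44 V.
Stage 2 is itself unloaded: V_out = V_mid × R4/(R3+R4) = 10.44 × 10.0/17.34 = 6.02 V.

V_out ≈ 6.02 V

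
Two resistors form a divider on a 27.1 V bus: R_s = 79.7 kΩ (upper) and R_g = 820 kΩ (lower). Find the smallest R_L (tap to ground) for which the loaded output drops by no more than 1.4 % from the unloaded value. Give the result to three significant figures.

Output resistance R_th = R_s‖R_g = (79.7 × 820)/899.7 = 72.64 kΩ.
The fractional drop is R_th/(R_th + R_L); requiring this ≤ 0.0140 gives R_L ≥ R_th(1/0.0140 − 1) = 72.64 × 70.43 = 5.12 MΩ.

R_L(min) ≈ 5.12 MΩ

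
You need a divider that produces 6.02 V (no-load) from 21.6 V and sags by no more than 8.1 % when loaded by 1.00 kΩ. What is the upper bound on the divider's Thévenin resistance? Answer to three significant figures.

R_th ≤ 88.1 Ω

Loading drop = R_th/(R_th + R_L) ≤ 0.0810, so R_th ≤ R_L · ε/(1−ε) = 1.00 kΩ × 0.0810/0.9190 = 88.1 Ω.
(Any R1, R2 with R2/(R1+R2) = 0.279 and R1‖R2 ≤ 88.1 Ω will meet the spec.)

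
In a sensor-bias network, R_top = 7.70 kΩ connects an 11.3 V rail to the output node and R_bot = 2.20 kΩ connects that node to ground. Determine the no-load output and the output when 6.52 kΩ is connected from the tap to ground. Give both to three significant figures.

Open-circuit: V = 11.3 × 2.20/(7.70 + 2.20) = 2.51 V.
With the load, R_bot becomes R_bot‖R_L = 1.645 kΩ, so V = 11.3 × 1.645/9.345 = 1.99 V.

Unloaded: 2.51 V; loaded: 1.99 V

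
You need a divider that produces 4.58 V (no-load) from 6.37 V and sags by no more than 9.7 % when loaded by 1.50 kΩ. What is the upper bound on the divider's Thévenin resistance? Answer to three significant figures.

R_th ≤ 161 Ω

Loading drop = R_th/(R_th + R_L) ≤ 0.0970, so R_th ≤ R_L · ε/(1−ε) = 1.50 kΩ × 0.0970/0.9030 = 161 Ω.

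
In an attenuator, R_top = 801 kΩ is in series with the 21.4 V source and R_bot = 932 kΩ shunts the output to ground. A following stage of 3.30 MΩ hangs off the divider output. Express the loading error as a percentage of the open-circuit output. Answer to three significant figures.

The divider's output (Thévenin) resistance is R_top‖R_bot = 430.8 kΩ.
Fractional drop under load = R_th/(R_th + R_L) = 430.8 / (430.8 + 3300) = 0.1155.
So the output falls by 11.5 %.

11.5 %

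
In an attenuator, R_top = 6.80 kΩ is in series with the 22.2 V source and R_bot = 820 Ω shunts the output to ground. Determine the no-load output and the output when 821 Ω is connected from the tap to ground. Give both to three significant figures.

Open-circuit: V = 22.2 × 820/(6800 + 820) = 2.39 V.
With the load, R_bot becomes R_bot‖R_L = 410.2 Ω, so V = 22.2 × 410.2/7210 = 1.26 V.

Unloaded: 2.39 V; loaded: 1.26 V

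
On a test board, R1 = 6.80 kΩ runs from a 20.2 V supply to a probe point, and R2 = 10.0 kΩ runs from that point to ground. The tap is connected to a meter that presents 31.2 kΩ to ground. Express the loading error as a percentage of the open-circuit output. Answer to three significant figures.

The divider's output (Thévenin) resistance is R1‖R2 = 4.048 kΩ.
Fractional drop under load = R_th/(R_th + R_L) = 4.048 / (4.048 + 31.2) = 0.1148.
So the output falls by 11.5 %.

11.5 %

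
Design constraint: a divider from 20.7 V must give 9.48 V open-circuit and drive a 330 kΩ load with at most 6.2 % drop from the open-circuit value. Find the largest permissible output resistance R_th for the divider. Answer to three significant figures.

R_th ≤ 21.8 kΩ

Loading drop = R_th/(R_th + R_L) ≤ 0.0620, so R_th ≤ R_L · ε/(1−ε) = 330 kΩ × 0.0620/0.9380 = 21.8 kΩ.
(Any R1, R2 with R2/(R1+R2) = 0.458 and R1‖R2 ≤ 21.8 kΩ will meet the spec.)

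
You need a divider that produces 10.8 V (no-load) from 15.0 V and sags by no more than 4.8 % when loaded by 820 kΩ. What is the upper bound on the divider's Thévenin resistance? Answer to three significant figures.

Loading drop = R_th/(R_th + R_L) ≤ 0.0480, so R_th ≤ R_L · ε/(1−ε) = 820 kΩ × 0.0480/0.9520 = 41.3 kΩ.

R_th ≤ 41.3 kΩ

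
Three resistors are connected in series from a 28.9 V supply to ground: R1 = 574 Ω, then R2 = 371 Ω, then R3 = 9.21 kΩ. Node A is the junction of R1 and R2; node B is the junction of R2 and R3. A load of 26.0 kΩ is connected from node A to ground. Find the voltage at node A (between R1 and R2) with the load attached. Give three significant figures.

Below node A the series string R2+R3 = 9581 Ω sits in parallel with the 26000 Ω load: 7001 Ω.
V_A = 28.9 × 7001/(574 + 7001) = 26.7 V.

V ≈ 26.7 V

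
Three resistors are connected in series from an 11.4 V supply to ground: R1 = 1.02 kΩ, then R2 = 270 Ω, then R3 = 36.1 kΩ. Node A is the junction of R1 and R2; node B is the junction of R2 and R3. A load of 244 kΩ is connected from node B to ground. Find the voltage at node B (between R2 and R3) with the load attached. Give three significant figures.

V ≈ 11.0 V

At node B, R3 is in parallel with the load: R3‖R_L = 31450 Ω.
Below node A the resistance is R2 + (R3‖R_L) = 31720 Ω, so V_A = 11.4 × 31720/32740 = 11.04 V.
Then V_B = V_A × (R3‖R_L)/(R2 + R3‖R_L) = 11.04 × 31450/31720 = 11.0 V.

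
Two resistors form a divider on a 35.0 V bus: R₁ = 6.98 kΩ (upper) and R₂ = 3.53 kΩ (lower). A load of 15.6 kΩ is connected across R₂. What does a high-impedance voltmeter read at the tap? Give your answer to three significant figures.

The load sits in parallel with R₂: R₂‖R_L = (3.53 × 15.6) / (3.53 + 15.6) = 2.879 kΩ.
V_out = 35.0 × 2.879 / (6.98 + 2.879) = 35.0 × 2.879/9.859 = 10.2 V.

V_out ≈ 10.2 V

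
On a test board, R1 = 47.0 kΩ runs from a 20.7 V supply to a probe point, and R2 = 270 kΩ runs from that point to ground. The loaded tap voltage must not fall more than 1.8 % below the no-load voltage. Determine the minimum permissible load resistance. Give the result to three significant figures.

R_L(min) ≈ 2.18 MΩ

Output resistance R_th = R1‖R2 = (47.0 × 270)/317.0 = 40.03 kΩ.
The fractional drop is R_th/(R_th + R_L); requiring this ≤ 0.0180 gives R_L ≥ R_th(1/0.0180 − 1) = 40.03 × 54.56 = 2.18 MΩ.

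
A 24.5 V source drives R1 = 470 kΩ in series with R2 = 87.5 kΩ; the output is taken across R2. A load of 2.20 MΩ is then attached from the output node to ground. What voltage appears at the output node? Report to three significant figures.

V_out ≈ 3.72 V

The load sits in parallel with R2: R2‖R_L = (87.5 × 2200) / (87.5 + 2200) = 84.15 kΩ.
V_out = 24.5 × 84.15 / (470 + 84.15) = 24.5 × 84.15/554.2 = 3.72 V.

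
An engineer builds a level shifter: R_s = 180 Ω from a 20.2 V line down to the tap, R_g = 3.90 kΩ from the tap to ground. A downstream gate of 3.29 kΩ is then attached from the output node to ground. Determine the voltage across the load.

The load sits in parallel with R_g: R_g‖R_L = (3900 × 3290) / (3900 + 3290) = 1785 Ω.
V_out = 20.2 × 1785 / (180 + 1785) = 20.2 × 1785/1965 = 18.3 V.
(Unloaded it would have been 19.3 V.)

V_out ≈ 18.3 V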